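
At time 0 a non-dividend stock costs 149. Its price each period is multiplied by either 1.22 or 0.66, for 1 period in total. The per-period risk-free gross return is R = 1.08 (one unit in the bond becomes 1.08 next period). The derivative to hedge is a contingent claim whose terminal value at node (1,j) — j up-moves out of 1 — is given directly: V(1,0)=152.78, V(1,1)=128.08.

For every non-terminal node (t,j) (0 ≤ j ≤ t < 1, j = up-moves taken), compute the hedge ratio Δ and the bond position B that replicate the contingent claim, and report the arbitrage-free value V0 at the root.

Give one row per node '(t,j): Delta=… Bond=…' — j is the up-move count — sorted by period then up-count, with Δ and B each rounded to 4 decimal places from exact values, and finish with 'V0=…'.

(0,0): Delta=-0.2960 Bond=168.4173
V0=124.3102

Risk-neutral probability p* = (R−d)/(u−d) = (1.08−0.66)/(1.22−0.66) = 0.7500.
Terminal values V(1,·): V(1,0)=152.7800, V(1,1)=128.0800
  t=0,j=0: stock 149.0000 → up 181.7800 (V=128.0800), down 98.3400 (V=152.7800). Price 124.3102; hedge Δ=-0.2960, bond B=168.4173.
Root portfolio cost Δ·149+B reproduces V0=124.3102.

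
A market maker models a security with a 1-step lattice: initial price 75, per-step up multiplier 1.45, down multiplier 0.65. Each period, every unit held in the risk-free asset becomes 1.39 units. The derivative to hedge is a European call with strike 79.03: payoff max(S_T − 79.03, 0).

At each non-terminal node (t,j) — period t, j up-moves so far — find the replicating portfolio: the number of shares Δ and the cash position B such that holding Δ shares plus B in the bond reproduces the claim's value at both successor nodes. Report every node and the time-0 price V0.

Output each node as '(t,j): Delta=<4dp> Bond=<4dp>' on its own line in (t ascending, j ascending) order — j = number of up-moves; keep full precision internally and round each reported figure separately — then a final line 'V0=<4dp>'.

Risk-neutral probability p* = (R−d)/(u−d) = (1.39−0.65)/(1.45−0.65) = 0.9250.
Payoff layer (t=1): V(1,0)=0.0000, V(1,1)=29.7200
(0,0): S=75.0000. Δ = (V_up−V_dn)/(S_up−S_dn) = (29.7200−0.0000)/(108.7500−48.7500) = 0.4953. V = [p*·29.7200 + (1−p*)·0.0000]/1.39 = 19.7777. B = V − Δ·S = -17.3723.
Each (Δ,B) replicates both successor values, so the strategy is self-financing and V0 is arbitrage-free.

(0,0): Delta=0.4953 Bond=-17.3723
V0=19.7777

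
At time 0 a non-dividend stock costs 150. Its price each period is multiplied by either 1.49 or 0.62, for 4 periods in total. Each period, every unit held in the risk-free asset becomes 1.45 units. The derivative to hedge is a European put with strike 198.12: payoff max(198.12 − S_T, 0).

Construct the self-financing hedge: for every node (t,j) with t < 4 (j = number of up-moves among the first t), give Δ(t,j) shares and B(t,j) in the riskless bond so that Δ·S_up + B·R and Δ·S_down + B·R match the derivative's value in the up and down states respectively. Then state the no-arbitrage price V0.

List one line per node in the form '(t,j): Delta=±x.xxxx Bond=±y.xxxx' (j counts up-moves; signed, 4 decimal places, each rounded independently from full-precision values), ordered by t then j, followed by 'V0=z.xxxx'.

(0,0): Delta=-0.0233 Bond=3.6855
(1,0): Delta=-0.4140 Bond=41.6856
(1,1): Delta=-0.0154 Bond=3.5925
(2,0): Delta=-1.0000 Bond=94.2307
(2,1): Delta=-0.4023 Bond=58.8158
(2,2): Delta=-0.0077 Bond=2.6257
(3,0): Delta=-1.0000 Bond=136.6345
(3,1): Delta=-1.0000 Bond=136.6345
(3,2): Delta=-0.3903 Bond=82.8081
(3,3): Delta=0.0000 Bond=0.0000
V0=0.1954

Under the risk-neutral measure, an up-move has probability p* = (R−d)/(u−d) = 0.9540 and values discount at R = 1.45.
Terminal payoffs: V(4,0)=175.9555, V(4,1)=144.8537, V(4,2)=70.1090, V(4,3)=0.0000, V(4,4)=0.0000
  t=3,j=0: stock 35.7492 → up 53.2663 (V=144.8537), down 22.1645 (V=175.9555). Price 100.8853; hedge Δ=-1.0000, bond B=136.6345.
  t=3,j=1: stock 85.9134 → up 128.0110 (V=70.1090), down 53.2663 (V=144.8537). Price 50.7211; hedge Δ=-1.0000, bond B=136.6345.
  t=3,j=2: stock 206.4693 → up 307.6393 (V=0.0000), down 128.0110 (V=70.1090). Price 2.2230; hedge Δ=-0.3903, bond B=82.8081.
  t=3,j=3: stock 496.1923 → up 739.3266 (V=0.0000), down 307.6393 (V=0.0000). Price 0.0000; hedge Δ=0.0000, bond B=0.0000.
  t=2,j=0: stock 57.6600 → up 85.9134 (V=50.7211), down 35.7492 (V=100.8853). Price 36.5707; hedge Δ=-1.0000, bond B=94.2307.
  t=2,j=1: stock 138.5700 → up 206.4693 (V=2.2230), down 85.9134 (V=50.7211). Price 3.0709; hedge Δ=-0.4023, bond B=58.8158.
  t=2,j=2: stock 333.0150 → up 496.1923 (V=0.0000), down 206.4693 (V=2.2230). Price 0.0705; hedge Δ=-0.0077, bond B=2.6257.
  t=1,j=0: stock 93.0000 → up 138.5700 (V=3.0709), down 57.6600 (V=36.5707). Price 3.1801; hedge Δ=-0.4140, bond B=41.6856.
  t=1,j=1: stock 223.5000 → up 333.0150 (V=0.0705), down 138.5700 (V=3.0709). Price 0.1438; hedge Δ=-0.0154, bond B=3.5925.
  t=0,j=0: stock 150.0000 → up 223.5000 (V=0.1438), down 93.0000 (V=3.1801). Price 0.1954; hedge Δ=-0.0233, bond B=3.6855.
Root portfolio cost Δ·150+B reproduces V0=0.1954.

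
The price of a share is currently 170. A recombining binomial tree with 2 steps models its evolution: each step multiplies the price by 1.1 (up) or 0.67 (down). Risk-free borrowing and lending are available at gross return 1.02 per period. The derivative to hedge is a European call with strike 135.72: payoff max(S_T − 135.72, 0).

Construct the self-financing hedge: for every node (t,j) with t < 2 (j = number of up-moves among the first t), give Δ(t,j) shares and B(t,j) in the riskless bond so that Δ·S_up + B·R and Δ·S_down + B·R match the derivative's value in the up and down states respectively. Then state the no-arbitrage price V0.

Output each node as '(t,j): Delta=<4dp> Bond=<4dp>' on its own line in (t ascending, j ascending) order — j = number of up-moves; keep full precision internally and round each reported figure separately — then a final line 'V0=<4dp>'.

(0,0): Delta=0.7639 Bond=-85.3060
(1,0): Delta=0.0000 Bond=0.0000
(1,1): Delta=0.8703 Bond=-106.9006
V0=44.5628

The replicating-portfolio and risk-neutral prices coincide; use p* = (1.02−0.67)/(1.1−0.67) = 0.8140 for the latter.
Payoff layer (t=2): V(2,0)=0.0000, V(2,1)=0.0000, V(2,2)=69.9800
  t=1,j=0: stock 113.9000 → up 125.2900 (V=0.0000), down 76.3130 (V=0.0000). Price 0.0000; hedge Δ=0.0000, bond B=0.0000.
  t=1,j=1: stock 187.0000 → up 205.7000 (V=69.9800), down 125.2900 (V=0.0000). Price 55.8436; hedge Δ=0.8703, bond B=-106.9006.
  t=0,j=0: stock 170.0000 → up 187.0000 (V=55.8436), down 113.9000 (V=0.0000). Price 44.5628; hedge Δ=0.7639, bond B=-85.3060.
Root portfolio cost Δ·170+B reproduces V0=44.5628.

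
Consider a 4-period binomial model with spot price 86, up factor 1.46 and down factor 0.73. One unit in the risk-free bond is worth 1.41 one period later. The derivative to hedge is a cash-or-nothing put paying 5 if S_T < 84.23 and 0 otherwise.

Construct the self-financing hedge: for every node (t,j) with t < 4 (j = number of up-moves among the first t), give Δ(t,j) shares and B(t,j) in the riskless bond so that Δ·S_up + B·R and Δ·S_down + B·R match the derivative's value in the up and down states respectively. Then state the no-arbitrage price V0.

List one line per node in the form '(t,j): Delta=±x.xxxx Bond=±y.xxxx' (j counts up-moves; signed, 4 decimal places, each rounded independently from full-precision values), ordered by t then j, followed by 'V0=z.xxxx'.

(0,0): Delta=-0.0004 Bond=0.0336
(1,0): Delta=-0.0070 Bond=0.4636
(1,1): Delta=-0.0001 Bond=0.0167
(2,0): Delta=-0.0987 Bond=4.8577
(2,1): Delta=-0.0036 Bond=0.3445
(2,2): Delta=0.0000 Bond=0.0000
(3,0): Delta=0.0000 Bond=3.5461
(3,1): Delta=-0.1024 Bond=7.0922
(3,2): Delta=0.0000 Bond=0.0000
(3,3): Delta=0.0000 Bond=0.0000
V0=0.0015

Risk-neutral probability p* = (R−d)/(u−d) = (1.41−0.73)/(1.46−0.73) = 0.9315.
Payoff layer (t=4): V(4,0)=5.0000, V(4,1)=5.0000, V(4,2)=0.0000, V(4,3)=0.0000, V(4,4)=0.0000
(3,0): S=33.4555. Δ = (V_up−V_dn)/(S_up−S_dn) = (5.0000−5.0000)/(48.8450−24.4225) = 0.0000. V = [p*·5.0000 + (1−p*)·5.0000]/1.41 = 3.5461. B = V − Δ·S = 3.5461.
(3,1): S=66.9109. Δ = (V_up−V_dn)/(S_up−S_dn) = (0.0000−5.0000)/(97.6899−48.8450) = -0.1024. V = [p*·0.0000 + (1−p*)·5.0000]/1.41 = 0.2429. B = V − Δ·S = 7.0922.
(3,2): S=133.8218. Δ = (V_up−V_dn)/(S_up−S_dn) = (0.0000−0.0000)/(195.3799−97.6899) = 0.0000. V = [p*·0.0000 + (1−p*)·0.0000]/1.41 = 0.0000. B = V − Δ·S = 0.0000.
(3,3): S=267.6437. Δ = (V_up−V_dn)/(S_up−S_dn) = (0.0000−0.0000)/(390.7598−195.3799) = 0.0000. V = [p*·0.0000 + (1−p*)·0.0000]/1.41 = 0.0000. B = V − Δ·S = 0.0000.
(2,0): S=45.8294. Δ = (V_up−V_dn)/(S_up−S_dn) = (0.2429−3.5461)/(66.9109−33.4555) = -0.0987. V = [p*·0.2429 + (1−p*)·3.5461]/1.41 = 0.3327. B = V − Δ·S = 4.8577.
(2,1): S=91.6588. Δ = (V_up−V_dn)/(S_up−S_dn) = (0.0000−0.2429)/(133.8218−66.9109) = -0.0036. V = [p*·0.0000 + (1−p*)·0.2429]/1.41 = 0.0118. B = V − Δ·S = 0.3445.
(2,2): S=183.3176. Δ = (V_up−V_dn)/(S_up−S_dn) = (0.0000−0.0000)/(267.6437−133.8218) = 0.0000. V = [p*·0.0000 + (1−p*)·0.0000]/1.41 = 0.0000. B = V − Δ·S = 0.0000.
(1,0): S=62.7800. Δ = (V_up−V_dn)/(S_up−S_dn) = (0.0118−0.3327)/(91.6588−45.8294) = -0.0070. V = [p*·0.0118 + (1−p*)·0.3327]/1.41 = 0.0240. B = V − Δ·S = 0.4636.
(1,1): S=125.5600. Δ = (V_up−V_dn)/(S_up−S_dn) = (0.0000−0.0118)/(183.3176−91.6588) = -0.0001. V = [p*·0.0000 + (1−p*)·0.0118]/1.41 = 0.0006. B = V − Δ·S = 0.0167.
(0,0): S=86.0000. Δ = (V_up−V_dn)/(S_up−S_dn) = (0.0006−0.0240)/(125.5600−62.7800) = -0.0004. V = [p*·0.0006 + (1−p*)·0.0240]/1.41 = 0.0015. B = V − Δ·S = 0.0336.
Root portfolio cost Δ·86+B reproduces V0=0.0015.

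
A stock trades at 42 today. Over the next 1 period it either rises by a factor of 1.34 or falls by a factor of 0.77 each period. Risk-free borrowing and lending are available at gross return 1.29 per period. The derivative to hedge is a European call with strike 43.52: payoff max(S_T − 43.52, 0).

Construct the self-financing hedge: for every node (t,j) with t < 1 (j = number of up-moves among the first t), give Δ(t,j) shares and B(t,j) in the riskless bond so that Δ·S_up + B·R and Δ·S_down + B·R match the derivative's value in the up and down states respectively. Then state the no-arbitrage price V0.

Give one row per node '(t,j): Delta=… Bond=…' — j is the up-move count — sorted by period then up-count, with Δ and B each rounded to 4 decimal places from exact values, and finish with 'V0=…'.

Since d<R<u, set p* = (R−d)/(u−d) = 0.9123; price each node as the discounted p*-expectation of its children.
Terminal payoffs: V(1,0)=0.0000, V(1,1)=12.7600
  t=0,j=0: stock 42.0000 → up 56.2800 (V=12.7600), down 32.3400 (V=0.0000). Price 9.0238; hedge Δ=0.5330, bond B=-13.3622.
The time-0 hedge costs 9.0238, which is the no-arbitrage price.

(0,0): Delta=0.5330 Bond=-13.3622
V0=9.0238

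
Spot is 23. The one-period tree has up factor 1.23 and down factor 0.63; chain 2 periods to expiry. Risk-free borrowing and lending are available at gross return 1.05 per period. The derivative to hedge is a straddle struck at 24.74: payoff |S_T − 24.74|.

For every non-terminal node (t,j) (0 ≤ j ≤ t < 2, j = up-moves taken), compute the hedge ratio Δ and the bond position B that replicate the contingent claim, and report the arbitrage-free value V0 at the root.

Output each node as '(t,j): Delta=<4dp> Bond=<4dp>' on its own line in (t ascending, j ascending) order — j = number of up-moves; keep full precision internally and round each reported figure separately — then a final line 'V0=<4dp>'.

Under the risk-neutral measure, an up-move has probability p* = (R−d)/(u−d) = 0.7000 and values discount at R = 1.05.
Payoff layer (t=2): V(2,0)=15.6113, V(2,1)=6.9173, V(2,2)=10.0567
Node (1,0) S=14.4900: V=(p*·6.9173+(1−p*)·15.6113)/1.05=9.0719; Δ=(6.9173−15.6113)/(17.8227−9.1287)=-1.0000; B=V−Δ·S=23.5619
Node (1,1) S=28.2900: V=(p*·10.0567+(1−p*)·6.9173)/1.05=8.6808; Δ=(10.0567−6.9173)/(34.7967−17.8227)=0.1850; B=V−Δ·S=3.4485
Node (0,0) S=23.0000: V=(p*·8.6808+(1−p*)·9.0719)/1.05=8.3792; Δ=(8.6808−9.0719)/(28.2900−14.4900)=-0.0283; B=V−Δ·S=9.0310
The time-0 hedge costs 8.3792, which is the no-arbitrage price.

(0,0): Delta=-0.0283 Bond=9.0310
(1,0): Delta=-1.0000 Bond=23.5619
(1,1): Delta=0.1850 Bond=3.4485
V0=8.3792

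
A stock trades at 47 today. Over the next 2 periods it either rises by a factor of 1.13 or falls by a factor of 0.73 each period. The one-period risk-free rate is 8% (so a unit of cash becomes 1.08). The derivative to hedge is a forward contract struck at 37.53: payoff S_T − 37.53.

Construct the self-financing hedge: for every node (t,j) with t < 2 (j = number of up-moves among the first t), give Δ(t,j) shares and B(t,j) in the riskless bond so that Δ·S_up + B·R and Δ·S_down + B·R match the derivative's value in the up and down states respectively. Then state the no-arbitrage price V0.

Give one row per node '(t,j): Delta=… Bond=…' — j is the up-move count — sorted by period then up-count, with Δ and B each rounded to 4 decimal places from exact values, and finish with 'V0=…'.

Under the risk-neutral measure, an up-move has probability p* = (R−d)/(u−d) = 0.8750 and values discount at R = 1.08.
Terminal values V(2,·): V(2,0)=-12.4837, V(2,1)=1.2403, V(2,2)=22.4843
Node (1,0) S=34.3100: V=(p*·1.2403+(1−p*)·-12.4837)/1.08=-0.4400; Δ=(1.2403−-12.4837)/(38.7703−25.0463)=1.0000; B=V−Δ·S=-34.7500
Node (1,1) S=53.1100: V=(p*·22.4843+(1−p*)·1.2403)/1.08=18.3600; Δ=(22.4843−1.2403)/(60.0143−38.7703)=1.0000; B=V−Δ·S=-34.7500
Node (0,0) S=47.0000: V=(p*·18.3600+(1−p*)·-0.4400)/1.08=14.8241; Δ=(18.3600−-0.4400)/(53.1100−34.3100)=1.0000; B=V−Δ·S=-32.1759
Self-financing check: at every node Δ·S+B equals the discounted successor values.

(0,0): Delta=1.0000 Bond=-32.1759
(1,0): Delta=1.0000 Bond=-34.7500
(1,1): Delta=1.0000 Bond=-34.7500
V0=14.8241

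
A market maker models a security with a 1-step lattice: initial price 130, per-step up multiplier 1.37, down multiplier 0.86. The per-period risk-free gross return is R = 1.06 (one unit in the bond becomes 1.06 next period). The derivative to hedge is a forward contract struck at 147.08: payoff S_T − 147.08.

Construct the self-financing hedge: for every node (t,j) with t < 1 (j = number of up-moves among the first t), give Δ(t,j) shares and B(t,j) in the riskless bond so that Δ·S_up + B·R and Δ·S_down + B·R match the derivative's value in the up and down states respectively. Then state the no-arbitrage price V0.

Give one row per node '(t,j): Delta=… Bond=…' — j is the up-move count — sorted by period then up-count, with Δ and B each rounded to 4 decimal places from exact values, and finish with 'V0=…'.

Since d<R<u, set p* = (R−d)/(u−d) = 0.3922; price each node as the discounted p*-expectation of its children.
At expiry t=1: V(1,0)=-35.2800, V(1,1)=31.0200
  t=0,j=0: stock 130.0000 → up 178.1000 (V=31.0200), down 111.8000 (V=-35.2800). Price -8.7547; hedge Δ=1.0000, bond B=-138.7547.
The time-0 hedge costs -8.7547, which is the no-arbitrage price.

(0,0): Delta=1.0000 Bond=-138.7547
V0=-8.7547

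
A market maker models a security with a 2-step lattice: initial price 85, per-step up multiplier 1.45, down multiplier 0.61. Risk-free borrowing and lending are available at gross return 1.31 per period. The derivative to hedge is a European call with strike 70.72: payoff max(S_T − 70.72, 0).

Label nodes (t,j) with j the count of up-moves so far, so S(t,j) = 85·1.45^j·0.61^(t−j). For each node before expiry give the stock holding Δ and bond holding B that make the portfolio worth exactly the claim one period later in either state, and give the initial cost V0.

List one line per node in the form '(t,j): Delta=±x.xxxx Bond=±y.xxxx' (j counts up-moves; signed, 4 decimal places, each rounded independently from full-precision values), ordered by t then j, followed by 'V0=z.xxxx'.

(0,0): Delta=0.9303 Bond=-34.6562
(1,0): Delta=0.1025 Bond=-2.4738
(1,1): Delta=1.0000 Bond=-53.9847
V0=44.4230

Since d<R<u, set p* = (R−d)/(u−d) = 0.8333; price each node as the discounted p*-expectation of its children.
Terminal values V(2,·): V(2,0)=0.0000, V(2,1)=4.4625, V(2,2)=107.9925
(1,0): S=51.8500. Δ = (V_up−V_dn)/(S_up−S_dn) = (4.4625−0.0000)/(75.1825−31.6285) = 0.1025. V = [p*·4.4625 + (1−p*)·0.0000]/1.31 = 2.8387. B = V − Δ·S = -2.4738.
(1,1): S=123.2500. Δ = (V_up−V_dn)/(S_up−S_dn) = (107.9925−4.4625)/(178.7125−75.1825) = 1.0000. V = [p*·107.9925 + (1−p*)·4.4625]/1.31 = 69.2653. B = V − Δ·S = -53.9847.
(0,0): S=85.0000. Δ = (V_up−V_dn)/(S_up−S_dn) = (69.2653−2.8387)/(123.2500−51.8500) = 0.9303. V = [p*·69.2653 + (1−p*)·2.8387]/1.31 = 44.4230. B = V − Δ·S = -34.6562.
Root portfolio cost Δ·85+B reproduces V0=44.4230.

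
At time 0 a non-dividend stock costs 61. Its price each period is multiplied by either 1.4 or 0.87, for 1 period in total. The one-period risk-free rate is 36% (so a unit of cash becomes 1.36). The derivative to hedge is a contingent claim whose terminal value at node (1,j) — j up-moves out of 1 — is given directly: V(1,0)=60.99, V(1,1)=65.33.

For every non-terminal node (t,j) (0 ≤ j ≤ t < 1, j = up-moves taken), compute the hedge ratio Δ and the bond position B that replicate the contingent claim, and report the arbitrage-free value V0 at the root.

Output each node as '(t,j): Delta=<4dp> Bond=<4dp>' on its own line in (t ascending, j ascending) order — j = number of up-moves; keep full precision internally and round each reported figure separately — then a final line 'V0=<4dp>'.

Since d<R<u, set p* = (R−d)/(u−d) = 0.9245; price each node as the discounted p*-expectation of its children.
At expiry t=1: V(1,0)=60.9900, V(1,1)=65.3300
(0,0): S=61.0000. Δ = (V_up−V_dn)/(S_up−S_dn) = (65.3300−60.9900)/(85.4000−53.0700) = 0.1342. V = [p*·65.3300 + (1−p*)·60.9900]/1.36 = 47.7959. B = V − Δ·S = 39.6072.
Each (Δ,B) replicates both successor values, so the strategy is self-financing and V0 is arbitrage-free.

(0,0): Delta=0.1342 Bond=39.6072
V0=47.7959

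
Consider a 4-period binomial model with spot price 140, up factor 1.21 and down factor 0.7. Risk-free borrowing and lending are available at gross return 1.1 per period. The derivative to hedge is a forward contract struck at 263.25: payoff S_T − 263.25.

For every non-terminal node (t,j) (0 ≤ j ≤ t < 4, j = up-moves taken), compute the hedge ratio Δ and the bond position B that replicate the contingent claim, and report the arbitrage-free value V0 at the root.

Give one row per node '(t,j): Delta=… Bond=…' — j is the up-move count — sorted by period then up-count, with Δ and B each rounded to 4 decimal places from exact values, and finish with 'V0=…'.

Since d<R<u, set p* = (R−d)/(u−d) = 0.7843; price each node as the discounted p*-expectation of its children.
At expiry t=4: V(4,0)=-229.6360, V(4,1)=-205.1458, V(4,2)=-162.8127, V(4,3)=-89.6370, V(4,4)=36.8524
  t=3,j=0: stock 48.0200 → up 58.1042 (V=-205.1458), down 33.6140 (V=-229.6360). Price -191.2982; hedge Δ=1.0000, bond B=-239.3182.
  t=3,j=1: stock 83.0060 → up 100.4373 (V=-162.8127), down 58.1042 (V=-205.1458). Price -156.3122; hedge Δ=1.0000, bond B=-239.3182.
  t=3,j=2: stock 143.4818 → up 173.6130 (V=-89.6370), down 100.4373 (V=-162.8127). Price -95.8364; hedge Δ=1.0000, bond B=-239.3182.
  t=3,j=3: stock 248.0185 → up 300.1024 (V=36.8524), down 173.6130 (V=-89.6370). Price 8.7004; hedge Δ=1.0000, bond B=-239.3182.
  t=2,j=0: stock 68.6000 → up 83.0060 (V=-156.3122), down 48.0200 (V=-191.2982). Price -148.9620; hedge Δ=1.0000, bond B=-217.5620.
  t=2,j=1: stock 118.5800 → up 143.4818 (V=-95.8364), down 83.0060 (V=-156.3122). Price -98.9820; hedge Δ=1.0000, bond B=-217.5620.
  t=2,j=2: stock 204.9740 → up 248.0185 (V=8.7004), down 143.4818 (V=-95.8364). Price -12.5880; hedge Δ=1.0000, bond B=-217.5620.
  t=1,j=0: stock 98.0000 → up 118.5800 (V=-98.9820), down 68.6000 (V=-148.9620). Price -99.7836; hedge Δ=1.0000, bond B=-197.7836.
  t=1,j=1: stock 169.4000 → up 204.9740 (V=-12.5880), down 118.5800 (V=-98.9820). Price -28.3836; hedge Δ=1.0000, bond B=-197.7836.
  t=0,j=0: stock 140.0000 → up 169.4000 (V=-28.3836), down 98.0000 (V=-99.7836). Price -39.8033; hedge Δ=1.0000, bond B=-179.8033.
The time-0 hedge costs -39.8033, which is the no-arbitrage price.

(0,0): Delta=1.0000 Bond=-179.8033
(1,0): Delta=1.0000 Bond=-197.7836
(1,1): Delta=1.0000 Bond=-197.7836
(2,0): Delta=1.0000 Bond=-217.5620
(2,1): Delta=1.0000 Bond=-217.5620
(2,2): Delta=1.0000 Bond=-217.5620
(3,0): Delta=1.0000 Bond=-239.3182
(3,1): Delta=1.0000 Bond=-239.3182
(3,2): Delta=1.0000 Bond=-239.3182
(3,3): Delta=1.0000 Bond=-239.3182
V0=-39.8033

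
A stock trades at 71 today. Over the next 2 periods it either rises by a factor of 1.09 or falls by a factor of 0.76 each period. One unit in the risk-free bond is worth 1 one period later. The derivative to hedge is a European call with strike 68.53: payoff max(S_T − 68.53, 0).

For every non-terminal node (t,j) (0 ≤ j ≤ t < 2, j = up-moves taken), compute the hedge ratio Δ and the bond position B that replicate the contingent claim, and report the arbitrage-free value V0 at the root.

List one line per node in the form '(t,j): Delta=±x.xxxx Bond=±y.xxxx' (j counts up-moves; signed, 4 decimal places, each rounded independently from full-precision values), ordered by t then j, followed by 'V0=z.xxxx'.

Risk-neutral probability p* = (R−d)/(u−d) = (1−0.76)/(1.09−0.76) = 0.7273.
Terminal payoffs: V(2,0)=0.0000, V(2,1)=0.0000, V(2,2)=15.8251
  t=1,j=0: stock 53.9600 → up 58.8164 (V=0.0000), down 41.0096 (V=0.0000). Price 0.0000; hedge Δ=0.0000, bond B=0.0000.
  t=1,j=1: stock 77.3900 → up 84.3551 (V=15.8251), down 58.8164 (V=0.0000). Price 11.5092; hedge Δ=0.6197, bond B=-36.4457.
  t=0,j=0: stock 71.0000 → up 77.3900 (V=11.5092), down 53.9600 (V=0.0000). Price 8.3703; hedge Δ=0.4912, bond B=-26.5060.
Check: Δ(0,0)·S0 + B(0,0) = 8.3703 = V0.

(0,0): Delta=0.4912 Bond=-26.5060
(1,0): Delta=0.0000 Bond=0.0000
(1,1): Delta=0.6197 Bond=-36.4457
V0=8.3703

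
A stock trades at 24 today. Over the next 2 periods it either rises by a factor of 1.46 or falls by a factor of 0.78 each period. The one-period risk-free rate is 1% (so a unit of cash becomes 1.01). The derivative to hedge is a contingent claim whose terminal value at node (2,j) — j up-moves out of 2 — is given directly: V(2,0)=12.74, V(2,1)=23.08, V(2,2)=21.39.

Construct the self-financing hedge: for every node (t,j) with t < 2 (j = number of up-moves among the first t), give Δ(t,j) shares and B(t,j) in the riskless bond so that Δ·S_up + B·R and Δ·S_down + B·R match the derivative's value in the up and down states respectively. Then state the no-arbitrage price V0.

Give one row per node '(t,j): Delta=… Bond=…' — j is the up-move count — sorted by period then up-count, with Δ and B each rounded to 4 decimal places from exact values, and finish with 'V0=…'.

(0,0): Delta=0.3804 Bond=8.8659
(1,0): Delta=0.8123 Bond=0.8707
(1,1): Delta=-0.0709 Bond=24.7708
V0=17.9967

Under the risk-neutral measure, an up-move has probability p* = (R−d)/(u−d) = 0.3382 and values discount at R = 1.01.
Terminal payoffs: V(2,0)=12.7400, V(2,1)=23.0800, V(2,2)=21.3900
(1,0): S=18.7200. Δ = (V_up−V_dn)/(S_up−S_dn) = (23.0800−12.7400)/(27.3312−14.6016) = 0.8123. V = [p*·23.0800 + (1−p*)·12.7400]/1.01 = 16.0766. B = V − Δ·S = 0.8707.
(1,1): S=35.0400. Δ = (V_up−V_dn)/(S_up−S_dn) = (21.3900−23.0800)/(51.1584−27.3312) = -0.0709. V = [p*·21.3900 + (1−p*)·23.0800]/1.01 = 22.2855. B = V − Δ·S = 24.7708.
(0,0): S=24.0000. Δ = (V_up−V_dn)/(S_up−S_dn) = (22.2855−16.0766)/(35.0400−18.7200) = 0.3804. V = [p*·22.2855 + (1−p*)·16.0766]/1.01 = 17.9967. B = V − Δ·S = 8.8659.
Self-financing check: at every node Δ·S+B equals the discounted successor values.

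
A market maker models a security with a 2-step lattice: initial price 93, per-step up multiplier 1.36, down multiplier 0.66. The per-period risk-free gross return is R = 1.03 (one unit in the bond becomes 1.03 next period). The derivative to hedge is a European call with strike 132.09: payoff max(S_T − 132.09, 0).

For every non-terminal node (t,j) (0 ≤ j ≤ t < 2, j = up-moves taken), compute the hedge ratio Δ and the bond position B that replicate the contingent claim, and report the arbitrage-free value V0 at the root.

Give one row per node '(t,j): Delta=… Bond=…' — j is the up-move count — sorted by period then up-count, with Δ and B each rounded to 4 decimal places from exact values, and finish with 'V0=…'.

(0,0): Delta=0.3147 Bond=-18.7541
(1,0): Delta=0.0000 Bond=0.0000
(1,1): Delta=0.4509 Bond=-36.5451
V0=10.5137

Since d<R<u, set p* = (R−d)/(u−d) = 0.5286; price each node as the discounted p*-expectation of its children.
At expiry t=2: V(2,0)=0.0000, V(2,1)=0.0000, V(2,2)=39.9228
Node (1,0) S=61.3800: V=(p*·0.0000+(1−p*)·0.0000)/1.03=0.0000; Δ=(0.0000−0.0000)/(83.4768−40.5108)=0.0000; B=V−Δ·S=0.0000
Node (1,1) S=126.4800: V=(p*·39.9228+(1−p*)·0.0000)/1.03=20.4874; Δ=(39.9228−0.0000)/(172.0128−83.4768)=0.4509; B=V−Δ·S=-36.5451
Node (0,0) S=93.0000: V=(p*·20.4874+(1−p*)·0.0000)/1.03=10.5137; Δ=(20.4874−0.0000)/(126.4800−61.3800)=0.3147; B=V−Δ·S=-18.7541
Self-financing check: at every node Δ·S+B equals the discounted successor values.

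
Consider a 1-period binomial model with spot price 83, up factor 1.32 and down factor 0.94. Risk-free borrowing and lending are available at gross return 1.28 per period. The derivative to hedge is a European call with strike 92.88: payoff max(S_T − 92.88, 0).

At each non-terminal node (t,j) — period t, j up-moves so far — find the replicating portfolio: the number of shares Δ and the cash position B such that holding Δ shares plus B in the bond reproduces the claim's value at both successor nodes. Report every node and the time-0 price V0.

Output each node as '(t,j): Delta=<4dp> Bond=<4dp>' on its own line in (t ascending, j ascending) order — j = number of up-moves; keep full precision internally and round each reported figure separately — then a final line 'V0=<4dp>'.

Risk-neutral probability p* = (R−d)/(u−d) = (1.28−0.94)/(1.32−0.94) = 0.8947.
Terminal payoffs: V(1,0)=0.0000, V(1,1)=16.6800
  t=0,j=0: stock 83.0000 → up 109.5600 (V=16.6800), down 78.0200 (V=0.0000). Price 11.6595; hedge Δ=0.5289, bond B=-32.2352.
The time-0 hedge costs 11.6595, which is the no-arbitrage price.

(0,0): Delta=0.5289 Bond=-32.2352
V0=11.6595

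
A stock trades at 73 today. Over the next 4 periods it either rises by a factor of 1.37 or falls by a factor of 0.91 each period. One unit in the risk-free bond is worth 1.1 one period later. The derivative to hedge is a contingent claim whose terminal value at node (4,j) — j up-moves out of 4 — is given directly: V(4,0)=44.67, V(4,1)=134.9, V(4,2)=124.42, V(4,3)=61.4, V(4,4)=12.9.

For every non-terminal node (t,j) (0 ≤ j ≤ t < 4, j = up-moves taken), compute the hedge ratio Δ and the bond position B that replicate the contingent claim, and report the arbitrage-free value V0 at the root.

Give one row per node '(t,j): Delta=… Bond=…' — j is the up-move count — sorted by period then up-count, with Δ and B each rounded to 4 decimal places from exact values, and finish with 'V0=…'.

(0,0): Delta=-0.1919 Bond=85.5782
(1,0): Delta=0.4125 Bond=53.9836
(1,1): Delta=-0.7624 Bond=151.1946
(2,0): Delta=1.5899 Bond=-11.7923
(2,1): Delta=-0.6988 Bond=160.5242
(2,2): Delta=-0.8225 Bond=174.5418
(3,0): Delta=3.5657 Bond=-121.6623
(3,1): Delta=-0.2751 Bond=141.4838
(3,2): Delta=-1.0988 Bond=226.4455
(3,3): Delta=-0.5617 Bond=143.0415
V0=71.5685

Since d<R<u, set p* = (R−d)/(u−d) = 0.4130; price each node as the discounted p*-expectation of its children.
At expiry t=4: V(4,0)=44.6700, V(4,1)=134.9000, V(4,2)=124.4200, V(4,3)=61.4000, V(4,4)=12.9000
  t=3,j=0: stock 55.0107 → up 75.3646 (V=134.9000), down 50.0597 (V=44.6700). Price 74.4899; hedge Δ=3.5657, bond B=-121.6623.
  t=3,j=1: stock 82.8183 → up 113.4610 (V=124.4200), down 75.3646 (V=134.9000). Price 118.7012; hedge Δ=-0.2751, bond B=141.4838.
  t=3,j=2: stock 124.6825 → up 170.8150 (V=61.4000), down 113.4610 (V=124.4200). Price 89.4455; hedge Δ=-1.0988, bond B=226.4455.
  t=3,j=3: stock 187.7088 → up 257.1610 (V=12.9000), down 170.8150 (V=61.4000). Price 37.6067; hedge Δ=-0.5617, bond B=143.0415.
  t=2,j=0: stock 60.4513 → up 82.8183 (V=118.7012), down 55.0107 (V=74.4899). Price 84.3192; hedge Δ=1.5899, bond B=-11.7923.
  t=2,j=1: stock 91.0091 → up 124.6825 (V=89.4455), down 82.8183 (V=118.7012). Price 96.9248; hedge Δ=-0.6988, bond B=160.5242.
  t=2,j=2: stock 137.0137 → up 187.7088 (V=37.6067), down 124.6825 (V=89.4455). Price 61.8489; hedge Δ=-0.8225, bond B=174.5418.
  t=1,j=0: stock 66.4300 → up 91.0091 (V=96.9248), down 60.4513 (V=84.3192). Price 81.3871; hedge Δ=0.4125, bond B=53.9836.
  t=1,j=1: stock 100.0100 → up 137.0137 (V=61.8489), down 91.0091 (V=96.9248). Price 74.9427; hedge Δ=-0.7624, bond B=151.1946.
  t=0,j=0: stock 73.0000 → up 100.0100 (V=74.9427), down 66.4300 (V=81.3871). Price 71.5685; hedge Δ=-0.1919, bond B=85.5782.
The time-0 hedge costs 71.5685, which is the no-arbitrage price.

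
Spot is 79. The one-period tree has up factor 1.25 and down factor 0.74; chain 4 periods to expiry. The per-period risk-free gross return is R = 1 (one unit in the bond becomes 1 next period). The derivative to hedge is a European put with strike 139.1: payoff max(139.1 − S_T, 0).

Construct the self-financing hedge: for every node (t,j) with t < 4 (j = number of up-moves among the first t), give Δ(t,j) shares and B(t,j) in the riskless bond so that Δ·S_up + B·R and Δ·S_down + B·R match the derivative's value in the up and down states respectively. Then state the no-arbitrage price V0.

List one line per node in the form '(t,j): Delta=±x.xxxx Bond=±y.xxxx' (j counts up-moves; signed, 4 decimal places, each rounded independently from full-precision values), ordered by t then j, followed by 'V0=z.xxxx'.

(0,0): Delta=-0.8232 Bond=128.7624
(1,0): Delta=-1.0000 Bond=139.1000
(1,1): Delta=-0.7225 Bond=118.8224
(2,0): Delta=-1.0000 Bond=139.1000
(2,1): Delta=-1.0000 Bond=139.1000
(2,2): Delta=-0.5646 Bond=99.3247
(3,0): Delta=-1.0000 Bond=139.1000
(3,1): Delta=-1.0000 Bond=139.1000
(3,2): Delta=-1.0000 Bond=139.1000
(3,3): Delta=-0.3167 Bond=61.0792
V0=63.7321

Risk-neutral probability p* = (R−d)/(u−d) = (1−0.74)/(1.25−0.74) = 0.5098.
Terminal values V(4,·): V(4,0)=115.4106, V(4,1)=99.0841, V(4,2)=71.5056, V(4,3)=24.9203, V(4,4)=0.0000
Node (3,0) S=32.0127: V=(p*·99.0841+(1−p*)·115.4106)/1=107.0873; Δ=(99.0841−115.4106)/(40.0159−23.6894)=-1.0000; B=V−Δ·S=139.1000
Node (3,1) S=54.0755: V=(p*·71.5056+(1−p*)·99.0841)/1=85.0245; Δ=(71.5056−99.0841)/(67.5944−40.0159)=-1.0000; B=V−Δ·S=139.1000
Node (3,2) S=91.3438: V=(p*·24.9203+(1−p*)·71.5056)/1=47.7563; Δ=(24.9203−71.5056)/(114.1797−67.5944)=-1.0000; B=V−Δ·S=139.1000
Node (3,3) S=154.2969: V=(p*·0.0000+(1−p*)·24.9203)/1=12.2158; Δ=(0.0000−24.9203)/(192.8711−114.1797)=-0.3167; B=V−Δ·S=61.0792
Node (2,0) S=43.2604: V=(p*·85.0245+(1−p*)·107.0873)/1=95.8396; Δ=(85.0245−107.0873)/(54.0755−32.0127)=-1.0000; B=V−Δ·S=139.1000
Node (2,1) S=73.0750: V=(p*·47.7563+(1−p*)·85.0245)/1=66.0250; Δ=(47.7563−85.0245)/(91.3438−54.0755)=-1.0000; B=V−Δ·S=139.1000
Node (2,2) S=123.4375: V=(p*·12.2158+(1−p*)·47.7563)/1=29.6376; Δ=(12.2158−47.7563)/(154.2969−91.3438)=-0.5646; B=V−Δ·S=99.3247
Node (1,0) S=58.4600: V=(p*·66.0250+(1−p*)·95.8396)/1=80.6400; Δ=(66.0250−95.8396)/(73.0750−43.2604)=-1.0000; B=V−Δ·S=139.1000
Node (1,1) S=98.7500: V=(p*·29.6376+(1−p*)·66.0250)/1=47.4746; Δ=(29.6376−66.0250)/(123.4375−73.0750)=-0.7225; B=V−Δ·S=118.8224
Node (0,0) S=79.0000: V=(p*·47.4746+(1−p*)·80.6400)/1=63.7321; Δ=(47.4746−80.6400)/(98.7500−58.4600)=-0.8232; B=V−Δ·S=128.7624
Root portfolio cost Δ·79+B reproduces V0=63.7321.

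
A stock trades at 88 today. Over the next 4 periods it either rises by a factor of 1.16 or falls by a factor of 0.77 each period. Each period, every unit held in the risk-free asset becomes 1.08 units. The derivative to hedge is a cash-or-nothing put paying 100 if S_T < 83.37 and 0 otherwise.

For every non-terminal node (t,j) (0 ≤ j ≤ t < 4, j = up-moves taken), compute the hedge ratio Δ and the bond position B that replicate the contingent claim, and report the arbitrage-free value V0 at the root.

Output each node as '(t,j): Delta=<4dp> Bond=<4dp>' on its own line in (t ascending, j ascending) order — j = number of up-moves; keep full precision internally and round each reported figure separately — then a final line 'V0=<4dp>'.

Since d<R<u, set p* = (R−d)/(u−d) = 0.7949; price each node as the discounted p*-expectation of its children.
Terminal payoffs: V(4,0)=100.0000, V(4,1)=100.0000, V(4,2)=100.0000, V(4,3)=0.0000, V(4,4)=0.0000
  t=3,j=0: stock 40.1749 → up 46.6029 (V=100.0000), down 30.9347 (V=100.0000). Price 92.5926; hedge Δ=0.0000, bond B=92.5926.
  t=3,j=1: stock 60.5232 → up 70.2069 (V=100.0000), down 46.6029 (V=100.0000). Price 92.5926; hedge Δ=0.0000, bond B=92.5926.
  t=3,j=2: stock 91.1779 → up 105.7663 (V=0.0000), down 70.2069 (V=100.0000). Price 18.9934; hedge Δ=-2.8122, bond B=275.4036.
  t=3,j=3: stock 137.3588 → up 159.3363 (V=0.0000), down 105.7663 (V=0.0000). Price 0.0000; hedge Δ=0.0000, bond B=0.0000.
  t=2,j=0: stock 52.1752 → up 60.5232 (V=92.5926), down 40.1749 (V=92.5926). Price 85.7339; hedge Δ=0.0000, bond B=85.7339.
  t=2,j=1: stock 78.6016 → up 91.1779 (V=18.9934), down 60.5232 (V=92.5926). Price 31.5654; hedge Δ=-2.4009, bond B=220.2814.
  t=2,j=2: stock 118.4128 → up 137.3588 (V=0.0000), down 91.1779 (V=18.9934). Price 3.6075; hedge Δ=-0.4113, bond B=52.3084.
  t=1,j=0: stock 67.7600 → up 78.6016 (V=31.5654), down 52.1752 (V=85.7339). Price 39.5156; hedge Δ=-2.0498, bond B=178.4092.
  t=1,j=1: stock 102.0800 → up 118.4128 (V=3.6075), down 78.6016 (V=31.5654). Price 8.6504; hedge Δ=-0.7023, bond B=80.3374.
  t=0,j=0: stock 88.0000 → up 102.0800 (V=8.6504), down 67.7600 (V=39.5156). Price 13.8720; hedge Δ=-0.8993, bond B=93.0136.
Each (Δ,B) replicates both successor values, so the strategy is self-financing and V0 is arbitrage-free.

(0,0): Delta=-0.8993 Bond=93.0136
(1,0): Delta=-2.0498 Bond=178.4092
(1,1): Delta=-0.7023 Bond=80.3374
(2,0): Delta=0.0000 Bond=85.7339
(2,1): Delta=-2.4009 Bond=220.2814
(2,2): Delta=-0.4113 Bond=52.3084
(3,0): Delta=0.0000 Bond=92.5926
(3,1): Delta=0.0000 Bond=92.5926
(3,2): Delta=-2.8122 Bond=275.4036
(3,3): Delta=0.0000 Bond=0.0000
V0=13.8720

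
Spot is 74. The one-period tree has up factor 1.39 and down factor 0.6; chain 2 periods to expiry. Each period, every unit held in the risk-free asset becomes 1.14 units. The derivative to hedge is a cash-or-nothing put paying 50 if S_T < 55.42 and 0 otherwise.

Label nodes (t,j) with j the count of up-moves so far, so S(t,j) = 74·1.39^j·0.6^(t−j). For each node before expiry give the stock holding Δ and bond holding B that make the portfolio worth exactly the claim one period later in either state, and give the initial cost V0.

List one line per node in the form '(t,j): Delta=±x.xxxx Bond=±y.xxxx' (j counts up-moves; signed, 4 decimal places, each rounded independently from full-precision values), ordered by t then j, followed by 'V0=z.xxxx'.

Since d<R<u, set p* = (R−d)/(u−d) = 0.6835; price each node as the discounted p*-expectation of its children.
Terminal payoffs: V(2,0)=50.0000, V(2,1)=0.0000, V(2,2)=0.0000
Node (1,0) S=44.4000: V=(p*·0.0000+(1−p*)·50.0000)/1.14=13.8796; Δ=(0.0000−50.0000)/(61.7160−26.6400)=-1.4255; B=V−Δ·S=77.1708
Node (1,1) S=102.8600: V=(p*·0.0000+(1−p*)·0.0000)/1.14=0.0000; Δ=(0.0000−0.0000)/(142.9754−61.7160)=0.0000; B=V−Δ·S=0.0000
Node (0,0) S=74.0000: V=(p*·0.0000+(1−p*)·13.8796)/1.14=3.8529; Δ=(0.0000−13.8796)/(102.8600−44.4000)=-0.2374; B=V−Δ·S=21.4220
Root portfolio cost Δ·74+B reproduces V0=3.8529.

(0,0): Delta=-0.2374 Bond=21.4220
(1,0): Delta=-1.4255 Bond=77.1708
(1,1): Delta=0.0000 Bond=0.0000
V0=3.8529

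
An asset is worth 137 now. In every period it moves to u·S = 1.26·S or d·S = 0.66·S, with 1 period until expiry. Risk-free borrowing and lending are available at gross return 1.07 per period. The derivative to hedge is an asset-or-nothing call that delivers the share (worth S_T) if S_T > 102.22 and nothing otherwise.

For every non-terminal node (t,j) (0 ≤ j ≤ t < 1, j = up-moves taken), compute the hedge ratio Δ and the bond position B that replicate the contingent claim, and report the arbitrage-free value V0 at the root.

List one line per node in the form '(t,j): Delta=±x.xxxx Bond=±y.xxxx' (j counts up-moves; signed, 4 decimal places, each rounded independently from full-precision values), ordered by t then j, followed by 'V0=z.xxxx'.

(0,0): Delta=2.1000 Bond=-177.4598
V0=110.2402

The replicating-portfolio and risk-neutral prices coincide; use p* = (1.07−0.66)/(1.26−0.66) = 0.6833 for the latter.
Terminal payoffs: V(1,0)=0.0000, V(1,1)=172.6200
(0,0): S=137.0000. Δ = (V_up−V_dn)/(S_up−S_dn) = (172.6200−0.0000)/(172.6200−90.4200) = 2.1000. V = [p*·172.6200 + (1−p*)·0.0000]/1.07 = 110.2402. B = V − Δ·S = -177.4598.
Root portfolio cost Δ·137+B reproduces V0=110.2402.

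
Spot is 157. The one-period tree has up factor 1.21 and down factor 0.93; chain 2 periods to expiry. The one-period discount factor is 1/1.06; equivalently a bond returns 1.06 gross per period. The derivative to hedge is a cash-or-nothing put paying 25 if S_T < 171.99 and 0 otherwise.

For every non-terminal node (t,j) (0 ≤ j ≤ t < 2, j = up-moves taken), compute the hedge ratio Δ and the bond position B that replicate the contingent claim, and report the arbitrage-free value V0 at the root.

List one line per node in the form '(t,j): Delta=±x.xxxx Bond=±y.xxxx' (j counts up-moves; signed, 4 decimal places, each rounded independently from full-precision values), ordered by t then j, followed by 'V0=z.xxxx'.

(0,0): Delta=-0.2874 Bond=51.5097
(1,0): Delta=-0.6115 Bond=101.9205
(1,1): Delta=0.0000 Bond=0.0000
V0=6.3855

Since d<R<u, set p* = (R−d)/(u−d) = 0.4643; price each node as the discounted p*-expectation of its children.
At expiry t=2: V(2,0)=25.0000, V(2,1)=0.0000, V(2,2)=0.0000
  t=1,j=0: stock 146.0100 → up 176.6721 (V=0.0000), down 135.7893 (V=25.0000). Price 12.6348; hedge Δ=-0.6115, bond B=101.9205.
  t=1,j=1: stock 189.9700 → up 229.8637 (V=0.0000), down 176.6721 (V=0.0000). Price 0.0000; hedge Δ=0.0000, bond B=0.0000.
  t=0,j=0: stock 157.0000 → up 189.9700 (V=0.0000), down 146.0100 (V=12.6348). Price 6.3855; hedge Δ=-0.2874, bond B=51.5097.
Self-financing check: at every node Δ·S+B equals the discounted successor values.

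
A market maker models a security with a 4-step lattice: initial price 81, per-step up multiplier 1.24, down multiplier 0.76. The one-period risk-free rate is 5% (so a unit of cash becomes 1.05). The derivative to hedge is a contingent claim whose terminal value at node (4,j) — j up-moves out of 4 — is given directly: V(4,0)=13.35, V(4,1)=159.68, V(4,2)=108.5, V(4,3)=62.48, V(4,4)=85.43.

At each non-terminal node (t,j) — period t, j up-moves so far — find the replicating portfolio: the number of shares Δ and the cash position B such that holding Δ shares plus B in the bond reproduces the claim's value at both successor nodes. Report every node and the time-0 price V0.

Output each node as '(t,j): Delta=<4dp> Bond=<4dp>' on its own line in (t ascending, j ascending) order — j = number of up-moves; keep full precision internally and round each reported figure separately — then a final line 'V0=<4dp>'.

Risk-neutral probability p* = (R−d)/(u−d) = (1.05−0.76)/(1.24−0.76) = 0.6042.
Terminal values V(4,·): V(4,0)=13.3500, V(4,1)=159.6800, V(4,2)=108.5000, V(4,3)=62.4800, V(4,4)=85.4300
(3,0): S=35.5571. Δ = (V_up−V_dn)/(S_up−S_dn) = (159.6800−13.3500)/(44.0907−27.0234) = 8.5737. V = [p*·159.6800 + (1−p*)·13.3500]/1.05 = 96.9121. B = V − Δ·S = -207.9421.
(3,1): S=58.0141. Δ = (V_up−V_dn)/(S_up−S_dn) = (108.5000−159.6800)/(71.9375−44.0907) = -1.8379. V = [p*·108.5000 + (1−p*)·159.6800]/1.05 = 122.6274. B = V − Δ·S = 229.2524.
(3,2): S=94.6547. Δ = (V_up−V_dn)/(S_up−S_dn) = (62.4800−108.5000)/(117.3718−71.9375) = -1.0129. V = [p*·62.4800 + (1−p*)·108.5000]/1.05 = 76.8536. B = V − Δ·S = 172.7286.
(3,3): S=154.4365. Δ = (V_up−V_dn)/(S_up−S_dn) = (85.4300−62.4800)/(191.5013−117.3718) = 0.3096. V = [p*·85.4300 + (1−p*)·62.4800]/1.05 = 72.7101. B = V − Δ·S = 24.8976.
(2,0): S=46.7856. Δ = (V_up−V_dn)/(S_up−S_dn) = (122.6274−96.9121)/(58.0141−35.5571) = 1.1451. V = [p*·122.6274 + (1−p*)·96.9121]/1.05 = 107.0937. B = V − Δ·S = 53.5202.
(2,1): S=76.3344. Δ = (V_up−V_dn)/(S_up−S_dn) = (76.8536−122.6274)/(94.6547−58.0141) = -1.2493. V = [p*·76.8536 + (1−p*)·122.6274]/1.05 = 90.4499. B = V − Δ·S = 185.8120.
(2,2): S=124.5456. Δ = (V_up−V_dn)/(S_up−S_dn) = (72.7101−76.8536)/(154.4365−94.6547) = -0.0693. V = [p*·72.7101 + (1−p*)·76.8536]/1.05 = 70.8097. B = V − Δ·S = 79.4419.
(1,0): S=61.5600. Δ = (V_up−V_dn)/(S_up−S_dn) = (90.4499−107.0937)/(76.3344−46.7856) = -0.5633. V = [p*·90.4499 + (1−p*)·107.0937]/1.05 = 92.4172. B = V − Δ·S = 127.0919.
(1,1): S=100.4400. Δ = (V_up−V_dn)/(S_up−S_dn) = (70.8097−90.4499)/(124.5456−76.3344) = -0.4074. V = [p*·70.8097 + (1−p*)·90.4499]/1.05 = 74.8419. B = V − Δ·S = 115.7588.
(0,0): S=81.0000. Δ = (V_up−V_dn)/(S_up−S_dn) = (74.8419−92.4172)/(100.4400−61.5600) = -0.4520. V = [p*·74.8419 + (1−p*)·92.4172]/1.05 = 77.9036. B = V − Δ·S = 114.5189.
The time-0 hedge costs 77.9036, which is the no-arbitrage price.

(0,0): Delta=-0.4520 Bond=114.5189
(1,0): Delta=-0.5633 Bond=127.0919
(1,1): Delta=-0.4074 Bond=115.7588
(2,0): Delta=1.1451 Bond=53.5202
(2,1): Delta=-1.2493 Bond=185.8120
(2,2): Delta=-0.0693 Bond=79.4419
(3,0): Delta=8.5737 Bond=-207.9421
(3,1): Delta=-1.8379 Bond=229.2524
(3,2): Delta=-1.0129 Bond=172.7286
(3,3): Delta=0.3096 Bond=24.8976
V0=77.9036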